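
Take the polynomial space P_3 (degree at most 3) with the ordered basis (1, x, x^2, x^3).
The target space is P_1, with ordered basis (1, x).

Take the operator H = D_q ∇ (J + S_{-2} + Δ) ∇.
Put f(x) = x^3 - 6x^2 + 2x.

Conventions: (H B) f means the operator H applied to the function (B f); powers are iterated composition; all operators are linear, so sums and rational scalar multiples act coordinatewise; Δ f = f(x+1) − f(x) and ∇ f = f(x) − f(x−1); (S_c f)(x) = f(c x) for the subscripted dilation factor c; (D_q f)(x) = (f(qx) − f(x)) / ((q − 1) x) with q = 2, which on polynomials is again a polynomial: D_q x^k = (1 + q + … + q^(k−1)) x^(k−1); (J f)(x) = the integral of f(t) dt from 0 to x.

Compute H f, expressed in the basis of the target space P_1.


∇ f = 3x^2 - 15x + 9
J ∇ f = x^3 - (15/2)x^2 + 9x
S_{-2} ∇ f = 12x^2 + 30x + 9
Δ ∇ f = 6x - 12
(J + S_{-2} + Δ) ∇ f = x^3 + (9/2)x^2 + 45x - 3
∇ (J + S_{-2} + Δ) ∇ f = 3x^2 + 6x + 83/2
D_q ∇ (J + S_{-2} + Δ) ∇ f = 9x + 6

the result is g(x) = 9x + 6


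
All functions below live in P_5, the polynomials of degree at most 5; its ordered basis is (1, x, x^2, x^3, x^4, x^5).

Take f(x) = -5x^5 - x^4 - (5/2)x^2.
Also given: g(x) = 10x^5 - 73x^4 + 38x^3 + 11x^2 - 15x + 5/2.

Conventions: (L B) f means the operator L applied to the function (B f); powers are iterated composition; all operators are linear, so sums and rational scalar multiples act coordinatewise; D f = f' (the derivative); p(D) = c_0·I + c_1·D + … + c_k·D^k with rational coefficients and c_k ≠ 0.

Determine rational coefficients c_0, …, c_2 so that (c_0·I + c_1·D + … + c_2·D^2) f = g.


D^0 f = -5x^5 - x^4 - (5/2)x^2
D^1 f = -25x^4 - 4x^3 - 5x
D^2 f = -100x^3 - 12x^2 - 5
matching coefficients of g against c_0 f + c_1 Df + … from the top degree down determines the c_i
solution: c_0 = -2, c_1 = 3, c_2 = -1/2

c_0 = -2, c_1 = 3, c_2 = -1/2


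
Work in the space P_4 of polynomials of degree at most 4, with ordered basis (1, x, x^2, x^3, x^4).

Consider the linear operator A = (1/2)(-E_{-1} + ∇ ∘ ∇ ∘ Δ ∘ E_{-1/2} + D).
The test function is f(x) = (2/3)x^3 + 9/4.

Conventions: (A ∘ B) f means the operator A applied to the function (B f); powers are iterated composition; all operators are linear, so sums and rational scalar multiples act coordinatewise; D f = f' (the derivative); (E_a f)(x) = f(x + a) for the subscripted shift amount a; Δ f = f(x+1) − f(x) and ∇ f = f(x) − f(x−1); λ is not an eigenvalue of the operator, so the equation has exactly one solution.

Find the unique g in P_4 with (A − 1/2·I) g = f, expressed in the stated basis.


write g with unknown coordinates in the stated basis and equate coefficients in (A − 1/2·I) g = f
solving from the highest basis element down gives g = -(2/3)x^3 - 2x^2 - 3x - 79/12
check: A g = (1/3)x^3 - x^2 - (3/2)x - 25/24
so A g − 1/2·g = (2/3)x^3 + 9/4 = f ✓

the image equals g(x) = -(2/3)x^3 - 2x^2 - 3x - 79/12


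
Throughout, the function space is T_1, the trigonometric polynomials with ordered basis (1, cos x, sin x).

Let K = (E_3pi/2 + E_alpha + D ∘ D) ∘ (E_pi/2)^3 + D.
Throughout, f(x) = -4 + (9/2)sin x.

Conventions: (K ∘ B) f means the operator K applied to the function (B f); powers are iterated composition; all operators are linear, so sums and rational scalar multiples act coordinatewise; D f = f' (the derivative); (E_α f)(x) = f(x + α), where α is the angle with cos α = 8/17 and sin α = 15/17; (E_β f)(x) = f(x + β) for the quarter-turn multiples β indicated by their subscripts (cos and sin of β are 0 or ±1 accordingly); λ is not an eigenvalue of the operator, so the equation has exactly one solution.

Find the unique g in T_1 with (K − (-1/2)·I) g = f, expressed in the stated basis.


g(x) = -8/5 - (36/13)cos x + (9/13)sin x

write g with unknown coordinates in the stated basis and equate coefficients in (K − (-1/2)·I) g = f
solving from the highest basis element down gives g = -8/5 - (36/13)cos x + (9/13)sin x
check: K g = -16/5 + (18/13)cos x + (54/13)sin x
so K g − (-1/2)·g = -4 + (9/2)sin x = f ✓


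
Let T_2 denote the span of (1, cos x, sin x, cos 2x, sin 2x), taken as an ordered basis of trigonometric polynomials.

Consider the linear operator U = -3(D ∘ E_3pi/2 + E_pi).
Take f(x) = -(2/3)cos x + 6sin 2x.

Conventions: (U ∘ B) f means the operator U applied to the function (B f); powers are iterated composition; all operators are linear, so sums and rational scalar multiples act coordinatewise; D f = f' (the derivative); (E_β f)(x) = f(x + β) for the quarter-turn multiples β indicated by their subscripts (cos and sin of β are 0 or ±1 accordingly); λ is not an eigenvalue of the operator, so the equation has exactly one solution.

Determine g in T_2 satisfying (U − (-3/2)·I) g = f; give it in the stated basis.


write g with unknown coordinates in the stated basis and equate coefficients in (U − (-3/2)·I) g = f
solving from the highest basis element down gives g = -(4/9)cos x - (16/17)cos 2x - (4/17)sin 2x
check: U g = (24/17)cos 2x + (108/17)sin 2x
so U g − (-3/2)·g = -(2/3)cos x + 6sin 2x = f ✓

g(x) = -(4/9)cos x - (16/17)cos 2x - (4/17)sin 2x


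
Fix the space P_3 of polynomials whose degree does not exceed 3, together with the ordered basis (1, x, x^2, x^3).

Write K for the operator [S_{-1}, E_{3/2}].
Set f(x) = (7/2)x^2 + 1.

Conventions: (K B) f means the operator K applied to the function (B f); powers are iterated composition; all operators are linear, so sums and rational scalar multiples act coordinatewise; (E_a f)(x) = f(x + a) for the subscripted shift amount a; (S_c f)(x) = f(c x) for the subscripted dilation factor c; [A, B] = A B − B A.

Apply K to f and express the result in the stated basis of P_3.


E_{3/2} f = (7/2)x^2 + (21/2)x + 71/8
S_{-1} E_{3/2} f = (7/2)x^2 - (21/2)x + 71/8
S_{-1} f = (7/2)x^2 + 1
E_{3/2} S_{-1} f = (7/2)x^2 + (21/2)x + 71/8
[S_{-1}, E_{3/2}] f = -21x

g(x) = -21x


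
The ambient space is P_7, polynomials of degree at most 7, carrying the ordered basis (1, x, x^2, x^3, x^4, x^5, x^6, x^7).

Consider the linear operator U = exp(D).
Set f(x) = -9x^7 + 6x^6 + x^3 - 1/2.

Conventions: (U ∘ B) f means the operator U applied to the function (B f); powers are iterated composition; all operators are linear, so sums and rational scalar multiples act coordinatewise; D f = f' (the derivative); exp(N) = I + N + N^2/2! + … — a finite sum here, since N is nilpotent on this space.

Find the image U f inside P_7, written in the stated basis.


order-1 term: -63x^6 + 36x^5 + 3x^2
order-2 term: -189x^5 + 90x^4 + 3x
order-3 term: -315x^4 + 120x^3 + 1
order-4 term: -315x^3 + 90x^2
order-5 term: -189x^2 + 36x
order-6 term: -63x + 6
order-7 term: -9
the series for exp(D) f terminates at order 7
exp(D) f = -9x^7 - 57x^6 - 153x^5 - 225x^4 - 194x^3 - 96x^2 - 24x - 5/2

the image equals g(x) = -9x^7 - 57x^6 - 153x^5 - 225x^4 - 194x^3 - 96x^2 - 24x - 5/2


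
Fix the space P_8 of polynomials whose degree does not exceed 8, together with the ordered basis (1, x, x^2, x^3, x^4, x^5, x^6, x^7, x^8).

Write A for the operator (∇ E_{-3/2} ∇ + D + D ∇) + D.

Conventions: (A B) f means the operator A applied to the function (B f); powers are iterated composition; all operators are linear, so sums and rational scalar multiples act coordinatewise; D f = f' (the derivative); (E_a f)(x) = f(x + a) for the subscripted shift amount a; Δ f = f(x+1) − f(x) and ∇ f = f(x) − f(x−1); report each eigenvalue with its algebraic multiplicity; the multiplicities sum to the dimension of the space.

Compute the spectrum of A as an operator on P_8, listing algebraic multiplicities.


image of 1: 0
image of x: 2
image of x^2: 4x + 4
image of x^3: 6x^2 + 12x - 18
image of x^4: 8x^3 + 24x^2 - 72x + 81
image of x^5: 10x^4 + 40x^3 - 180x^2 + 405x - 685/2
image of x^6: 12x^5 + 60x^4 - 360x^3 + 1215x^2 - 2055x + 10939/8
image of x^7: 14x^6 + 84x^5 - 630x^4 + 2835x^3 - (14385/2)x^2 + (76573/8)x - 83797/16
image of x^8: 16x^7 + 112x^6 - 1008x^5 + 5670x^4 - 19180x^3 + (76573/2)x^2 - (83797/2)x + 156005/8
the matrix is upper triangular; its diagonal is (0, 0, 0, 0, 0, 0, 0, 0, 0)
for a triangular matrix the eigenvalues are the diagonal entries, with algebraic multiplicity their repetition count

λ = 0 (multiplicity 9)


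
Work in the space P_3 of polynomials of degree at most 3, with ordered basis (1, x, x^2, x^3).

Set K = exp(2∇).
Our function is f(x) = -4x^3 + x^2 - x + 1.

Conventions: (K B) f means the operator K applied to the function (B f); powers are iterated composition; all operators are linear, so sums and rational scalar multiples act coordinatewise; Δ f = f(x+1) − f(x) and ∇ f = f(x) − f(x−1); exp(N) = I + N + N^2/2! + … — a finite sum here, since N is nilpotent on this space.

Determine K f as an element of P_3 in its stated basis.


order-1 term: -24x^2 + 28x - 12
order-2 term: -48x + 52
order-3 term: -32
the series for exp(2∇) f terminates at order 3
exp(2∇) f = -4x^3 - 23x^2 - 21x + 9

the image equals g(x) = -4x^3 - 23x^2 - 21x + 9


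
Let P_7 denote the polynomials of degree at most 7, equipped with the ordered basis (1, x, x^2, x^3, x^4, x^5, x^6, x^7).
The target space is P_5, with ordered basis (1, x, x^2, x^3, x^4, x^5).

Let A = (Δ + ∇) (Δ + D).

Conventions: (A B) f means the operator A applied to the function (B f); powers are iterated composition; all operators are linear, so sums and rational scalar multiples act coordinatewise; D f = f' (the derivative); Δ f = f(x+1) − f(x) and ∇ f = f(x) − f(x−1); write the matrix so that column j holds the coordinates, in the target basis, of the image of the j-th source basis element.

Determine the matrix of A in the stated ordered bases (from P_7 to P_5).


image of 1: 0
image of x: 0
image of x^2: 8
image of x^3: 24x + 6
image of x^4: 48x^2 + 24x + 24
image of x^5: 80x^3 + 60x^2 + 120x + 30
image of x^6: 120x^4 + 120x^3 + 360x^2 + 180x + 76
image of x^7: 168x^5 + 210x^4 + 840x^3 + 630x^2 + 532x + 126
each image's coordinates form column j of the matrix

the matrix is [[0, 0, 8, 6, 24, 30, 76, 126]; [0, 0, 0, 24, 24, 120, 180, 532]; [0, 0, 0, 0, 48, 60, 360, 630]; [0, 0, 0, 0, 0, 80, 120, 840]; [0, 0, 0, 0, 0, 0, 120, 210]; [0, 0, 0, 0, 0, 0, 0, 168]] (rows listed top to bottom)


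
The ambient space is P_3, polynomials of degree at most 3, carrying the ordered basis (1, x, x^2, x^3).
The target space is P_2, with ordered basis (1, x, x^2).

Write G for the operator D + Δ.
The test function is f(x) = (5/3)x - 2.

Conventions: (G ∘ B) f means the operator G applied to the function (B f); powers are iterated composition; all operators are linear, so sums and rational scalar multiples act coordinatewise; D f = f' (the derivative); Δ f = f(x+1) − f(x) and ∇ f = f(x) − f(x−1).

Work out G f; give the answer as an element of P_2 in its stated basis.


D f = 5/3
Δ f = 5/3
(D + Δ) f = 10/3

the result is g(x) = 10/3


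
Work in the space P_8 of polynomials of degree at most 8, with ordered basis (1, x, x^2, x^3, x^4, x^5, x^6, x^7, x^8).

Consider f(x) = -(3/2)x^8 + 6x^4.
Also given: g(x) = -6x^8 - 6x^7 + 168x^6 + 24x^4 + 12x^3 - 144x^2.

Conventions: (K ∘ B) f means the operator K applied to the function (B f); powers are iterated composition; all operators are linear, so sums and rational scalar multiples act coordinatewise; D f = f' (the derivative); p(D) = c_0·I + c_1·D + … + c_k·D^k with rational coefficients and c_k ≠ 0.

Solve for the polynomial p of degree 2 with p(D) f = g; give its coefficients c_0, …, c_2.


D^0 f = -(3/2)x^8 + 6x^4
D^1 f = -12x^7 + 24x^3
D^2 f = -84x^6 + 72x^2
matching coefficients of g against c_0 f + c_1 Df + … from the top degree down determines the c_i
solution: c_0 = 4, c_1 = 1/2, c_2 = -2

p(D) = 4·I + (1/2)·D − 2·D^2, i.e. c_0 = 4, c_1 = 1/2, c_2 = -2


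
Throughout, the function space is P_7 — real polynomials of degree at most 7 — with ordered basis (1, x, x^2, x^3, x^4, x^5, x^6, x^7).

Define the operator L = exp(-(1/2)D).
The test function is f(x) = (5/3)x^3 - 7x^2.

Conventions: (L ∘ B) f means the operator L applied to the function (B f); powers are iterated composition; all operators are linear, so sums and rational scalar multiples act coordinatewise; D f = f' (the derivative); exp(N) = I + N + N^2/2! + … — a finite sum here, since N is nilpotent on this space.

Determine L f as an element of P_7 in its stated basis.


order-1 term: -(5/2)x^2 + 7x
order-2 term: (5/4)x - 7/4
order-3 term: -5/24
the series for exp(-(1/2)D) f terminates at order 3
exp(-(1/2)D) f = (5/3)x^3 - (19/2)x^2 + (33/4)x - 47/24

the result is g(x) = (5/3)x^3 - (19/2)x^2 + (33/4)x - 47/24


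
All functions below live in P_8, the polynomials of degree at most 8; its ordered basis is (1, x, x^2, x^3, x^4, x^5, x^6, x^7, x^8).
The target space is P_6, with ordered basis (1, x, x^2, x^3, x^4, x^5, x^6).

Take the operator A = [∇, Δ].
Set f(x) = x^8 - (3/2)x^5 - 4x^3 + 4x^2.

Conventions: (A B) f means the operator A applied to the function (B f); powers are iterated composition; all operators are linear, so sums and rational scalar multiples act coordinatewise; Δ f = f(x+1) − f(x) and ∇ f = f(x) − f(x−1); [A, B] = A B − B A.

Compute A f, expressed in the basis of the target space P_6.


Δ f = 8x^7 + 28x^6 + 56x^5 + (125/2)x^4 + 41x^3 + x^2 - (7/2)x - 1/2
∇ Δ f = 56x^6 + 140x^4 - 30x^3 + 56x^2 - 39x + 10
∇ f = 8x^7 - 28x^6 + 56x^5 - (155/2)x^4 + 71x^3 - 55x^2 + (71/2)x - 21/2
Δ ∇ f = 56x^6 + 140x^4 - 30x^3 + 56x^2 - 39x + 10
[∇, Δ] f = 0

g(x) = 0


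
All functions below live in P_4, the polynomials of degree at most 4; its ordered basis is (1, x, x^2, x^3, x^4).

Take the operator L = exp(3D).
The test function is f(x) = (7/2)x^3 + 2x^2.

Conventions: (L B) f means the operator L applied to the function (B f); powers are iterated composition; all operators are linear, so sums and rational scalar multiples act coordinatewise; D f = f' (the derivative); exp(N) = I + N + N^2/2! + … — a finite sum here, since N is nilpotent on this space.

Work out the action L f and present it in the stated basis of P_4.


order-1 term: (63/2)x^2 + 12x
order-2 term: (189/2)x + 18
order-3 term: 189/2
the series for exp(3D) f terminates at order 3
exp(3D) f = (7/2)x^3 + (67/2)x^2 + (213/2)x + 225/2

g(x) = (7/2)x^3 + (67/2)x^2 + (213/2)x + 225/2


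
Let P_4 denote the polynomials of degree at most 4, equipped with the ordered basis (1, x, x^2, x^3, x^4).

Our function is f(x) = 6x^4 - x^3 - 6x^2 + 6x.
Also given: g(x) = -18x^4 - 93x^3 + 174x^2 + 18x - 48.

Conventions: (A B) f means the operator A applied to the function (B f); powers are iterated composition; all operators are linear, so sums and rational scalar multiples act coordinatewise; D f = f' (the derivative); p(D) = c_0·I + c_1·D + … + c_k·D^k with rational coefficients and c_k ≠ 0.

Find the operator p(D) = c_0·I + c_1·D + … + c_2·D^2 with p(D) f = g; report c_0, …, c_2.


p(D) = -3·I − 4·D + 2·D^2, i.e. c_0 = -3, c_1 = -4, c_2 = 2

D^0 f = 6x^4 - x^3 - 6x^2 + 6x
D^1 f = 24x^3 - 3x^2 - 12x + 6
D^2 f = 72x^2 - 6x - 12
matching coefficients of g against c_0 f + c_1 Df + … from the top degree down determines the c_i
solution: c_0 = -3, c_1 = -4, c_2 = 2


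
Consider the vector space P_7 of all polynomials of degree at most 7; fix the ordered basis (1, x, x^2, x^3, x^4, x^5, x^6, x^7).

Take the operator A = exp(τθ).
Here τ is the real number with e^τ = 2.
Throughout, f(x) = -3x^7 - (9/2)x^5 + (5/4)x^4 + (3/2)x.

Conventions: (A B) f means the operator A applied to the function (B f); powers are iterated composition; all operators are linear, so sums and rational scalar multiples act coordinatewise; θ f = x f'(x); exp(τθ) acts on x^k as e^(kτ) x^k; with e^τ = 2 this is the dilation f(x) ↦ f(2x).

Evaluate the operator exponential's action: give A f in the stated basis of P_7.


exp(τθ) x^k = e^(kτ) x^k; with e^τ = 2 this sends x^k to 2^k x^k
x ↦ 2 x
x^4 ↦ 16 x^4
x^5 ↦ 32 x^5
x^7 ↦ 128 x^7
applying this coordinatewise to f: exp(τθ) f = -384x^7 - 144x^5 + 20x^4 + 3x

the result is g(x) = -384x^7 - 144x^5 + 20x^4 + 3x


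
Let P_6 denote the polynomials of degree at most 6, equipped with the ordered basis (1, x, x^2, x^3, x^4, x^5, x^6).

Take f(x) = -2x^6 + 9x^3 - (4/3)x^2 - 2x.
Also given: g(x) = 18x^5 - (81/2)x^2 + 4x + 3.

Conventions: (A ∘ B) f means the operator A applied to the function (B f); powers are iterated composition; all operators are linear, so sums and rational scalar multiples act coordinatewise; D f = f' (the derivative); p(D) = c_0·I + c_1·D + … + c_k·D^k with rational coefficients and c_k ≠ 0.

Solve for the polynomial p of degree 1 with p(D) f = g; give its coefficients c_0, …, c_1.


D^0 f = -2x^6 + 9x^3 - (4/3)x^2 - 2x
D^1 f = -12x^5 + 27x^2 - (8/3)x - 2
matching coefficients of g against c_0 f + c_1 Df + … from the top degree down determines the c_i
solution: c_0 = 0, c_1 = -3/2

p(D) = -(3/2)·D, i.e. c_0 = 0, c_1 = -3/2


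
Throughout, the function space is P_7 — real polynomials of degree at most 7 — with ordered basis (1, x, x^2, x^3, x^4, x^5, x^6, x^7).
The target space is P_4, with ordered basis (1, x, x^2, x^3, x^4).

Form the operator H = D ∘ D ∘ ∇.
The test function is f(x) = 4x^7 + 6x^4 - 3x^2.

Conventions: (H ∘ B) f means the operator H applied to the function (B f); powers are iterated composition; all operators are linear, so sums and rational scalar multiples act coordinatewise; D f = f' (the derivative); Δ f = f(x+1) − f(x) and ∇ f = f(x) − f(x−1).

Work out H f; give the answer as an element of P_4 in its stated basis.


∇ f = 28x^6 - 84x^5 + 140x^4 - 116x^3 + 48x^2 - 10x + 1
D ∇ f = 168x^5 - 420x^4 + 560x^3 - 348x^2 + 96x - 10
D D ∇ f = 840x^4 - 1680x^3 + 1680x^2 - 696x + 96

the image equals g(x) = 840x^4 - 1680x^3 + 1680x^2 - 696x + 96


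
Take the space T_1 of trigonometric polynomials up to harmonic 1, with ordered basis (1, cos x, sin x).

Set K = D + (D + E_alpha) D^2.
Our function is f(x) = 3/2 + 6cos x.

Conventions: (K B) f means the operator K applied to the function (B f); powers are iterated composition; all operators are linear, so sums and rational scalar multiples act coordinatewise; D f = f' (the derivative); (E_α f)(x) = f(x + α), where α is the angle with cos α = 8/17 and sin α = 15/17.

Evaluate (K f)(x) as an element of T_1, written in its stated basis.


the image equals g(x) = -(48/17)cos x + (90/17)sin x

D f = -6sin x
D f = -6sin x
D D f = -6cos x
D D^2 f = 6sin x
E_alpha D^2 f = -(48/17)cos x + (90/17)sin x
(D + E_alpha) D^2 f = -(48/17)cos x + (192/17)sin x
(D + (D + E_alpha) D^2) f = -(48/17)cos x + (90/17)sin x


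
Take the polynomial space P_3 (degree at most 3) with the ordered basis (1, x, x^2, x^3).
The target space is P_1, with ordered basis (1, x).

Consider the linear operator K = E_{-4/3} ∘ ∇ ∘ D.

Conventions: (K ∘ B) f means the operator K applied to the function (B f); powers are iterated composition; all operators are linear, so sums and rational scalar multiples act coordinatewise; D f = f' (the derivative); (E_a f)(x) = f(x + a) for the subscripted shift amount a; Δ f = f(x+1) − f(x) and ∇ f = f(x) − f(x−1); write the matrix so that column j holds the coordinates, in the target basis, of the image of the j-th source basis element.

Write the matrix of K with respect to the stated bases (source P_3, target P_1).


the matrix is [[0, 0, 2, -11]; [0, 0, 0, 6]] (rows listed top to bottom)

image of 1: 0
image of x: 0
image of x^2: 2
image of x^3: 6x - 11
each image's coordinates form column j of the matrix


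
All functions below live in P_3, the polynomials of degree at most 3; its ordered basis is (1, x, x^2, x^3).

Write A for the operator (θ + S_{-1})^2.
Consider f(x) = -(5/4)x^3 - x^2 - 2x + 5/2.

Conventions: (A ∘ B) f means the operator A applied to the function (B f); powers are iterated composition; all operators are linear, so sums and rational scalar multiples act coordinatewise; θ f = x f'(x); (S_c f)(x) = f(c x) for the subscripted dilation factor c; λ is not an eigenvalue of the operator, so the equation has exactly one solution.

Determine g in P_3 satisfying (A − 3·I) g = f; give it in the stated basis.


the result is g(x) = -(5/4)x^3 - (1/6)x^2 + (2/3)x - 5/4

write g with unknown coordinates in the stated basis and equate coefficients in (A − 3·I) g = f
solving from the highest basis element down gives g = -(5/4)x^3 - (1/6)x^2 + (2/3)x - 5/4
check: A g = -5x^3 - (3/2)x^2 - 5/4
so A g − 3·g = -(5/4)x^3 - x^2 - 2x + 5/2 = f ✓


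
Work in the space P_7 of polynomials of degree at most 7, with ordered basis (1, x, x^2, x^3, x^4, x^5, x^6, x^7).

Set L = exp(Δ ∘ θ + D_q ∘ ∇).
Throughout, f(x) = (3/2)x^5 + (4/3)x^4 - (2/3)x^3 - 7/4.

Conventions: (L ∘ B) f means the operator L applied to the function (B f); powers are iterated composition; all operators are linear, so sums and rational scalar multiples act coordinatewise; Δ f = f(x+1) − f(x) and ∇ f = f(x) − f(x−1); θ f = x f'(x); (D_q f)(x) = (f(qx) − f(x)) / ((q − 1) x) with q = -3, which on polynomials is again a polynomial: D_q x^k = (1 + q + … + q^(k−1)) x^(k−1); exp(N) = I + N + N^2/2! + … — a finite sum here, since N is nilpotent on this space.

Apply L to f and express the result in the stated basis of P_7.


the image equals g(x) = (3/2)x^5 + (233/6)x^4 + (737/3)x^3 + (10001/6)x^2 + 2732x + 25154/9

order-1 term: (75/2)x^4 - (161/3)x^3 + (100/3)x^2 + (257/6)x + 32/3
order-2 term: 300x^3 + (1467/2)x^2 + (3067/6)x + 2857/12
order-3 term: 900x^2 + 1278x + 20671/18
order-4 term: 900x + 2439/2
order-5 term: 180
the series for exp(Δ ∘ θ + D_q ∘ ∇) f terminates at order 5
exp(Δ ∘ θ + D_q ∘ ∇) f = (3/2)x^5 + (233/6)x^4 + (737/3)x^3 + (10001/6)x^2 + 2732x + 25154/9


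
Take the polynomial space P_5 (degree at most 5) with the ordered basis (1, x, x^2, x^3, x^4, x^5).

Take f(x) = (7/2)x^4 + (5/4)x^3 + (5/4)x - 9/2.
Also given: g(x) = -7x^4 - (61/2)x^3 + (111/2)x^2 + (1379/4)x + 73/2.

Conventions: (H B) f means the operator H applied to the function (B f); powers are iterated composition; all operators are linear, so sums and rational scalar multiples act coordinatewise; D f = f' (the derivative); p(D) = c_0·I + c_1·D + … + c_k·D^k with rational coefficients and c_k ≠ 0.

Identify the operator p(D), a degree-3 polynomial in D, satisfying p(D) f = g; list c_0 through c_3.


D^0 f = (7/2)x^4 + (5/4)x^3 + (5/4)x - 9/2
D^1 f = 14x^3 + (15/4)x^2 + 5/4
D^2 f = 42x^2 + (15/2)x
D^3 f = 84x + 15/2
matching coefficients of g against c_0 f + c_1 Df + … from the top degree down determines the c_i
solution: c_0 = -2, c_1 = -2, c_2 = 3/2, c_3 = 4

c_0 = -2, c_1 = -2, c_2 = 3/2, c_3 = 4


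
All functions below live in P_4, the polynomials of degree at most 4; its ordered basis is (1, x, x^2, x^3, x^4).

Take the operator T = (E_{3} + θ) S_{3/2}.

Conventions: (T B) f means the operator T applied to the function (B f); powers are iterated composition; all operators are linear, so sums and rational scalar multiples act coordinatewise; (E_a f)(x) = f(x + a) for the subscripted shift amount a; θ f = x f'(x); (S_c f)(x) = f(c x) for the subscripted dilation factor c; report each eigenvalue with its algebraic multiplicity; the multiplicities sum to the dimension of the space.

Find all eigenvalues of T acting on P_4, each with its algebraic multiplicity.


image of 1: 1
image of x: 3x + 9/2
image of x^2: (27/4)x^2 + (27/2)x + 81/4
image of x^3: (27/2)x^3 + (243/8)x^2 + (729/8)x + 729/8
image of x^4: (405/16)x^4 + (243/4)x^3 + (2187/8)x^2 + (2187/4)x + 6561/16
the matrix is upper triangular; its diagonal is (1, 3, 27/4, 27/2, 405/16)
for a triangular matrix the eigenvalues are the diagonal entries, with algebraic multiplicity their repetition count

λ = 1 (multiplicity 1), λ = 3 (multiplicity 1), λ = 27/4 (multiplicity 1), λ = 27/2 (multiplicity 1), λ = 405/16 (multiplicity 1)


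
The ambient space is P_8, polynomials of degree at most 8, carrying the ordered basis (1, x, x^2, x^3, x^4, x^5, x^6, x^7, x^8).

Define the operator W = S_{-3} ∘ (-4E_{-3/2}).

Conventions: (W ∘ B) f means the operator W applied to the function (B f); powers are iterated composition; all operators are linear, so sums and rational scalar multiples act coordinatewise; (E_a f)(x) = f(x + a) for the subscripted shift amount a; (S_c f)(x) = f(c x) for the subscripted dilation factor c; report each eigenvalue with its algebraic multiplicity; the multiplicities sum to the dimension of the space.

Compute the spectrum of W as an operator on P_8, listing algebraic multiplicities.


λ = -26244 (multiplicity 1), λ = -2916 (multiplicity 1), λ = -324 (multiplicity 1), λ = -36 (multiplicity 1), λ = -4 (multiplicity 1), λ = 12 (multiplicity 1), λ = 108 (multiplicity 1), λ = 972 (multiplicity 1), λ = 8748 (multiplicity 1)

image of 1: -4
image of x: 12x + 6
image of x^2: -36x^2 - 36x - 9
image of x^3: 108x^3 + 162x^2 + 81x + 27/2
image of x^4: -324x^4 - 648x^3 - 486x^2 - 162x - 81/4
image of x^5: 972x^5 + 2430x^4 + 2430x^3 + 1215x^2 + (1215/4)x + 243/8
image of x^6: -2916x^6 - 8748x^5 - 10935x^4 - 7290x^3 - (10935/4)x^2 - (2187/4)x - 729/16
image of x^7: 8748x^7 + 30618x^6 + 45927x^5 + (76545/2)x^4 + (76545/4)x^3 + (45927/8)x^2 + (15309/16)x + 2187/32
image of x^8: -26244x^8 - 104976x^7 - 183708x^6 - 183708x^5 - (229635/2)x^4 - 45927x^3 - (45927/4)x^2 - (6561/4)x - 6561/64
the matrix is upper triangular; its diagonal is (-4, 12, -36, 108, -324, 972, -2916, 8748, -26244)
for a triangular matrix the eigenvalues are the diagonal entries, with algebraic multiplicity their repetition count


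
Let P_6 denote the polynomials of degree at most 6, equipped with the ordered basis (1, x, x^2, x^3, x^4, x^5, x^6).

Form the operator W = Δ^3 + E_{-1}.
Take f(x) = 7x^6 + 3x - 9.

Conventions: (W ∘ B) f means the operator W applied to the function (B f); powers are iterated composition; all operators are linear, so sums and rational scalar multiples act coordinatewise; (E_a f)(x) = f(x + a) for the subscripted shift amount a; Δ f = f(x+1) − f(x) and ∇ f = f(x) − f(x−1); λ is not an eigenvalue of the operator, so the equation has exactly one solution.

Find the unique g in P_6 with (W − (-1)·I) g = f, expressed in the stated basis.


write g with unknown coordinates in the stated basis and equate coefficients in (W − (-1)·I) g = f
solving from the highest basis element down gives g = (7/2)x^6 + (21/2)x^5 - (455/2)x^3 - 1575x^2 - 3768x - 9045/4
check: W g = (7/2)x^6 - (21/2)x^5 + (455/2)x^3 + 1575x^2 + 3771x + 9009/4
so W g − (-1)·g = 7x^6 + 3x - 9 = f ✓

the result is g(x) = (7/2)x^6 + (21/2)x^5 - (455/2)x^3 - 1575x^2 - 3768x - 9045/4


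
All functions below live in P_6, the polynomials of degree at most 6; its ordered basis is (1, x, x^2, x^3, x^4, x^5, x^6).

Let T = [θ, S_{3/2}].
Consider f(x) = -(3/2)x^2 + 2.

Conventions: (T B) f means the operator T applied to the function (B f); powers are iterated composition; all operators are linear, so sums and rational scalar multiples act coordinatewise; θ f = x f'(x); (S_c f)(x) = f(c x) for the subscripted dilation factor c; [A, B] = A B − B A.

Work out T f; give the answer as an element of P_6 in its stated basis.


g(x) = 0

S_{3/2} f = -(27/8)x^2 + 2
θ S_{3/2} f = -(27/4)x^2
θ f = -3x^2
S_{3/2} θ f = -(27/4)x^2
[θ, S_{3/2}] f = 0


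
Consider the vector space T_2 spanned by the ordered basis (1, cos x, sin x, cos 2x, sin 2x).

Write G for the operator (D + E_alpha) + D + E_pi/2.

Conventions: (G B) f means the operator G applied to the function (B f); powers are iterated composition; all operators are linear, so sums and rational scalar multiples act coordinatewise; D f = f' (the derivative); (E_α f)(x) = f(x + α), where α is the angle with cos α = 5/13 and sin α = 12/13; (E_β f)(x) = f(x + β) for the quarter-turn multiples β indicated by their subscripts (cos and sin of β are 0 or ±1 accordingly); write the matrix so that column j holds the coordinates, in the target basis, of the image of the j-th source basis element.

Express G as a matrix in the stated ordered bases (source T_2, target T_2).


the matrix is [[2, 0, 0, 0, 0]; [0, 5/13, 51/13, 0, 0]; [0, -51/13, 5/13, 0, 0]; [0, 0, 0, -288/169, 796/169]; [0, 0, 0, -796/169, -288/169]] (rows listed top to bottom)

image of 1: 2
image of cos x: (5/13)cos x - (51/13)sin x
image of sin x: (51/13)cos x + (5/13)sin x
image of cos 2x: -(288/169)cos 2x - (796/169)sin 2x
image of sin 2x: (796/169)cos 2x - (288/169)sin 2x
each image's coordinates form column j of the matrix


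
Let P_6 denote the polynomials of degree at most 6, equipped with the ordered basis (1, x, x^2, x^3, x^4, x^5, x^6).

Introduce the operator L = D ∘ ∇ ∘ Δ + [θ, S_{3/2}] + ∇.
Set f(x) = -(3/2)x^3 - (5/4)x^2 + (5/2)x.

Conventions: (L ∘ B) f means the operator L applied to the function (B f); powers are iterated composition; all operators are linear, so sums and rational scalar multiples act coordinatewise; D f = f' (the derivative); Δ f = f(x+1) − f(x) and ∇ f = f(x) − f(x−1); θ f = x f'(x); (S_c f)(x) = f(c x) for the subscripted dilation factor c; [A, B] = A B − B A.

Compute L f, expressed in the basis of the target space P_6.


Δ f = -(9/2)x^2 - 7x - 1/4
∇ Δ f = -9x - 5/2
D ∇ Δ f = -9
S_{3/2} f = -(81/16)x^3 - (45/16)x^2 + (15/4)x
θ S_{3/2} f = -(243/16)x^3 - (45/8)x^2 + (15/4)x
θ f = -(9/2)x^3 - (5/2)x^2 + (5/2)x
S_{3/2} θ f = -(243/16)x^3 - (45/8)x^2 + (15/4)x
[θ, S_{3/2}] f = 0
∇ f = -(9/2)x^2 + 2x + 9/4
(D ∘ ∇ ∘ Δ + [θ, S_{3/2}] + ∇) f = -(9/2)x^2 + 2x - 27/4

g(x) = -(9/2)x^2 + 2x - 27/4


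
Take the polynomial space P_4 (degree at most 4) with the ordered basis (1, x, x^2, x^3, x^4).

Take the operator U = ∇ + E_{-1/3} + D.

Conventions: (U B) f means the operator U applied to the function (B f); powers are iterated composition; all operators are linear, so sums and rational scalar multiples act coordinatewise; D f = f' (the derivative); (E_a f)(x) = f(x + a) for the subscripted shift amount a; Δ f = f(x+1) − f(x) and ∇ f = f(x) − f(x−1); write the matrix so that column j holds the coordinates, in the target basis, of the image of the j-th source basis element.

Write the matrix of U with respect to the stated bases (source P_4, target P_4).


the matrix is [[1, 5/3, -8/9, 26/27, -80/81]; [0, 1, 10/3, -8/3, 104/27]; [0, 0, 1, 5, -16/3]; [0, 0, 0, 1, 20/3]; [0, 0, 0, 0, 1]] (rows listed top to bottom)

image of 1: 1
image of x: x + 5/3
image of x^2: x^2 + (10/3)x - 8/9
image of x^3: x^3 + 5x^2 - (8/3)x + 26/27
image of x^4: x^4 + (20/3)x^3 - (16/3)x^2 + (104/27)x - 80/81
each image's coordinates form column j of the matrix


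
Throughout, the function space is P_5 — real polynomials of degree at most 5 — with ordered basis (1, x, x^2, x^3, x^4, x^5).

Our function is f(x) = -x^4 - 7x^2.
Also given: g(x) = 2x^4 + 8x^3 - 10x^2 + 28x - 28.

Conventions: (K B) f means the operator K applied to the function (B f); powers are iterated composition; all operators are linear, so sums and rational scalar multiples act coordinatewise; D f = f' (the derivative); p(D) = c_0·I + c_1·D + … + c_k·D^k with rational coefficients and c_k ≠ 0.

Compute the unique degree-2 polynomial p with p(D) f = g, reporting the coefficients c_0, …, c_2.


D^0 f = -x^4 - 7x^2
D^1 f = -4x^3 - 14x
D^2 f = -12x^2 - 14
matching coefficients of g against c_0 f + c_1 Df + … from the top degree down determines the c_i
solution: c_0 = -2, c_1 = -2, c_2 = 2

c_0 = -2, c_1 = -2, c_2 = 2


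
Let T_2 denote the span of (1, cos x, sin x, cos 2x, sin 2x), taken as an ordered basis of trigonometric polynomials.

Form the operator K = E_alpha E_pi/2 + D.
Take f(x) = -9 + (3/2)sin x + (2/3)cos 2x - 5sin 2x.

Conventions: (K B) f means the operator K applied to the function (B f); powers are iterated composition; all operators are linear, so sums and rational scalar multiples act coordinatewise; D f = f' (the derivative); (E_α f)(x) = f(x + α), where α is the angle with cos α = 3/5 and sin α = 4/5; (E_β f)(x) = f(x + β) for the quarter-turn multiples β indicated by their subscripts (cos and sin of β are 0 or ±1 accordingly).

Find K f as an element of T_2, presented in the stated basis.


the result is g(x) = -9 + (12/5)cos x - (6/5)sin x - (376/75)cos 2x - (157/75)sin 2x

E_pi/2 f = -9 + (3/2)cos x - (2/3)cos 2x + 5sin 2x
E_alpha E_pi/2 f = -9 + (9/10)cos x - (6/5)sin x + (374/75)cos 2x - (19/25)sin 2x
D f = (3/2)cos x - 10cos 2x - (4/3)sin 2x
(E_alpha E_pi/2 + D) f = -9 + (12/5)cos x - (6/5)sin x - (376/75)cos 2x - (157/75)sin 2x


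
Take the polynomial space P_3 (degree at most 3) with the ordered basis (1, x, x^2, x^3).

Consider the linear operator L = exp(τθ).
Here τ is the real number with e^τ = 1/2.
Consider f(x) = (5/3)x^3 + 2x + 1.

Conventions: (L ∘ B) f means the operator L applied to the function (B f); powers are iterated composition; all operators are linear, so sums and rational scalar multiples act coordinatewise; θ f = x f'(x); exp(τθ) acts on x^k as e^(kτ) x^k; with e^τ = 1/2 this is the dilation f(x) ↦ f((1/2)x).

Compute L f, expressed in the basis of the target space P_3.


the result is g(x) = (5/24)x^3 + x + 1

exp(τθ) x^k = e^(kτ) x^k; with e^τ = 1/2 this sends x^k to (1/2)^k x^k
x ↦ 1/2 x
x^3 ↦ 1/8 x^3
applying this coordinatewise to f: exp(τθ) f = (5/24)x^3 + x + 1


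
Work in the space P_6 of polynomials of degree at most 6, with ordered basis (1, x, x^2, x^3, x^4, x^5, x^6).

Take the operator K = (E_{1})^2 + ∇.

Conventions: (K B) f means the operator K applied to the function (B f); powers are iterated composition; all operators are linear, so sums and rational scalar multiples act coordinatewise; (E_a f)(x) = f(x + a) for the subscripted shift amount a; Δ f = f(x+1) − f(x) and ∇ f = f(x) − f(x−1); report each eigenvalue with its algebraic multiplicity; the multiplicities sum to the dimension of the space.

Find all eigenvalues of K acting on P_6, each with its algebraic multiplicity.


image of 1: 1
image of x: x + 3
image of x^2: x^2 + 6x + 3
image of x^3: x^3 + 9x^2 + 9x + 9
image of x^4: x^4 + 12x^3 + 18x^2 + 36x + 15
image of x^5: x^5 + 15x^4 + 30x^3 + 90x^2 + 75x + 33
image of x^6: x^6 + 18x^5 + 45x^4 + 180x^3 + 225x^2 + 198x + 63
the matrix is upper triangular; its diagonal is (1, 1, 1, 1, 1, 1, 1)
for a triangular matrix the eigenvalues are the diagonal entries, with algebraic multiplicity their repetition count

λ = 1 (multiplicity 7)


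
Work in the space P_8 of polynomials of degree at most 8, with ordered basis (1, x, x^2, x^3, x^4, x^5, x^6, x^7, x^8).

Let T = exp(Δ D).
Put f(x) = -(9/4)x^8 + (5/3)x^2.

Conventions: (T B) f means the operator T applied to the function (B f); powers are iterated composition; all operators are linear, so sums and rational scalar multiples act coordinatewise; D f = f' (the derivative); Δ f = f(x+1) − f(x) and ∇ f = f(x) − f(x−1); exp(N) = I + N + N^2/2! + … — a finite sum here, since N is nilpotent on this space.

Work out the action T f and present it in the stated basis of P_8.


g(x) = -(9/4)x^8 - 126x^6 - 378x^5 - 2520x^4 - 8190x^3 - (63499/3)x^2 - 34146x - 79802/3

order-1 term: -126x^6 - 378x^5 - 630x^4 - 630x^3 - 378x^2 - 126x - 44/3
order-2 term: -1890x^4 - 7560x^3 - 13230x^2 - 11340x - 3906
order-3 term: -7560x^2 - 22680x - 18900
order-4 term: -3780
the series for exp(Δ D) f terminates at order 4
exp(Δ D) f = -(9/4)x^8 - 126x^6 - 378x^5 - 2520x^4 - 8190x^3 - (63499/3)x^2 - 34146x - 79802/3


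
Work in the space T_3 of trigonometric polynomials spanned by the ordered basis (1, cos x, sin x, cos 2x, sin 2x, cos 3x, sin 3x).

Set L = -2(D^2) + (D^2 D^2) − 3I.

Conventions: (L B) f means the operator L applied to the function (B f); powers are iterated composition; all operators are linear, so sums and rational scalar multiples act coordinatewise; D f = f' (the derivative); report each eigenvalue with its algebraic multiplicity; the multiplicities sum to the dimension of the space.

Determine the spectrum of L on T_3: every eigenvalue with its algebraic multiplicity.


image of 1: -3
image of cos x: 0
image of sin x: 0
image of cos 2x: 21cos 2x
image of sin 2x: 21sin 2x
image of cos 3x: 96cos 3x
image of sin 3x: 96sin 3x
the matrix is diagonal; its diagonal is (-3, 0, 0, 21, 21, 96, 96)
for a triangular matrix the eigenvalues are the diagonal entries, with algebraic multiplicity their repetition count

λ = -3 (multiplicity 1), λ = 0 (multiplicity 2), λ = 21 (multiplicity 2), λ = 96 (multiplicity 2)


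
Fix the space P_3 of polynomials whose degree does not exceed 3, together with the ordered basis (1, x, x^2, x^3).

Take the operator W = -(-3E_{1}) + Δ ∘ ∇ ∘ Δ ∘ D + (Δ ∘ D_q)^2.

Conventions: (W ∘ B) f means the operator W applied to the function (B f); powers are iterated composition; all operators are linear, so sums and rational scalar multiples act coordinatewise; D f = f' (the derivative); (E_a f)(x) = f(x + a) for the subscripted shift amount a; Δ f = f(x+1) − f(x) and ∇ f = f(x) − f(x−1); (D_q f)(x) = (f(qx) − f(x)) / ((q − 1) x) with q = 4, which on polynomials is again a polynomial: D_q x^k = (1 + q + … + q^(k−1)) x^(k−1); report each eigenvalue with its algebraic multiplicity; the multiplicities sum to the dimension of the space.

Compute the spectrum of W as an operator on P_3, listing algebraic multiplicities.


image of 1: 3
image of x: 3x + 3
image of x^2: 3x^2 + 6x + 3
image of x^3: 3x^3 + 9x^2 + 9x + 3
the matrix is upper triangular; its diagonal is (3, 3, 3, 3)
for a triangular matrix the eigenvalues are the diagonal entries, with algebraic multiplicity their repetition count

λ = 3 (multiplicity 4)


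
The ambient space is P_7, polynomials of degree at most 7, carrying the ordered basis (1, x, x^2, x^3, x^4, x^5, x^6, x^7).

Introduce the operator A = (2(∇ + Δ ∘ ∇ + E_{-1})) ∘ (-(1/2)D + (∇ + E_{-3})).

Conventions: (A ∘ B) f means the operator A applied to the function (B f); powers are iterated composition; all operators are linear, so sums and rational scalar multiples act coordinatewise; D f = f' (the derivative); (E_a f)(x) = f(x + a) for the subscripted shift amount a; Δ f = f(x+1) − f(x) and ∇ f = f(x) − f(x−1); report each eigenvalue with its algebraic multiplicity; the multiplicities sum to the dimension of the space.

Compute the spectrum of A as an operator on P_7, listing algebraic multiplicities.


image of 1: 2
image of x: 2x - 5
image of x^2: 2x^2 - 10x + 20
image of x^3: 2x^3 - 15x^2 + 60x - 82
image of x^4: 2x^4 - 20x^3 + 120x^2 - 328x + 356
image of x^5: 2x^5 - 25x^4 + 200x^3 - 820x^2 + 1780x - 1574
image of x^6: 2x^6 - 30x^5 + 300x^4 - 1640x^3 + 5340x^2 - 9444x + 6740
image of x^7: 2x^7 - 35x^6 + 420x^5 - 2870x^4 + 12460x^3 - 33054x^2 + 47180x - 28410
the matrix is upper triangular; its diagonal is (2, 2, 2, 2, 2, 2, 2, 2)
for a triangular matrix the eigenvalues are the diagonal entries, with algebraic multiplicity their repetition count

λ = 2 (multiplicity 8)


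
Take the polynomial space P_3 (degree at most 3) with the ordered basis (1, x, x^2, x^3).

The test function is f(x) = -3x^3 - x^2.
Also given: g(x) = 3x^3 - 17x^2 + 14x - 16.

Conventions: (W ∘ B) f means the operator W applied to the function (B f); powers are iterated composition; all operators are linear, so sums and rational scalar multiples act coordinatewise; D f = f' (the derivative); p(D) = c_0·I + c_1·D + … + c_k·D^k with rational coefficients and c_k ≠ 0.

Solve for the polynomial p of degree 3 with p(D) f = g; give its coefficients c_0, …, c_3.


D^0 f = -3x^3 - x^2
D^1 f = -9x^2 - 2x
D^2 f = -18x - 2
D^3 f = -18
matching coefficients of g against c_0 f + c_1 Df + … from the top degree down determines the c_i
solution: c_0 = -1, c_1 = 2, c_2 = -1, c_3 = 1

c_0 = -1, c_1 = 2, c_2 = -1, c_3 = 1


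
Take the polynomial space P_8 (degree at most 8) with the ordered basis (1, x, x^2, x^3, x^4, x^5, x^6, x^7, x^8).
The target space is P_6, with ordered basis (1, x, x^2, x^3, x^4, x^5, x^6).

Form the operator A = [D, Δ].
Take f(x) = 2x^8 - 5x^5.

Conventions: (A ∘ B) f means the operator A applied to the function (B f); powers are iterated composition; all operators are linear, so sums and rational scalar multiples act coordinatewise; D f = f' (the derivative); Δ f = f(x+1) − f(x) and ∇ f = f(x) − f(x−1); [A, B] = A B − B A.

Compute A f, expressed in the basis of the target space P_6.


Δ f = 16x^7 + 56x^6 + 112x^5 + 115x^4 + 62x^3 + 6x^2 - 9x - 3
D Δ f = 112x^6 + 336x^5 + 560x^4 + 460x^3 + 186x^2 + 12x - 9
D f = 16x^7 - 25x^4
Δ D f = 112x^6 + 336x^5 + 560x^4 + 460x^3 + 186x^2 + 12x - 9
[D, Δ] f = 0

the image equals g(x) = 0
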